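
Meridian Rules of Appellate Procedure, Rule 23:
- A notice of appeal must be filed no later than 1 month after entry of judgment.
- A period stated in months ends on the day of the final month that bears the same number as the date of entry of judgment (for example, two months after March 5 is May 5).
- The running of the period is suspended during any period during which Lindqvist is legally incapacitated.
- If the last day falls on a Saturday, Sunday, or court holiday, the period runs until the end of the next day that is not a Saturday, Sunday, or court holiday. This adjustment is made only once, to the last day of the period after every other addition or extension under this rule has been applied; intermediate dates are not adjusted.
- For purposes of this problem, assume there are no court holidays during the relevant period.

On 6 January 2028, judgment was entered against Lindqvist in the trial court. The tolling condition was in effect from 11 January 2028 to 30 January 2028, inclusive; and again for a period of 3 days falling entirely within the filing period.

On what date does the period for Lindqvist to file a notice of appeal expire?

February 29, 2028

1 month after 6 January 2028 is February 6, 2028.
From January 11, 2028 through January 30, 2028 inclusive is 20 days; tolling adds 20 days: February 6, 2028 + 20 days = February 26, 2028.
Tolling adds 3 days: February 26, 2028 + 3 days = February 29, 2028.
February 29, 2028 is a Tuesday and not a court holiday, so no extension applies.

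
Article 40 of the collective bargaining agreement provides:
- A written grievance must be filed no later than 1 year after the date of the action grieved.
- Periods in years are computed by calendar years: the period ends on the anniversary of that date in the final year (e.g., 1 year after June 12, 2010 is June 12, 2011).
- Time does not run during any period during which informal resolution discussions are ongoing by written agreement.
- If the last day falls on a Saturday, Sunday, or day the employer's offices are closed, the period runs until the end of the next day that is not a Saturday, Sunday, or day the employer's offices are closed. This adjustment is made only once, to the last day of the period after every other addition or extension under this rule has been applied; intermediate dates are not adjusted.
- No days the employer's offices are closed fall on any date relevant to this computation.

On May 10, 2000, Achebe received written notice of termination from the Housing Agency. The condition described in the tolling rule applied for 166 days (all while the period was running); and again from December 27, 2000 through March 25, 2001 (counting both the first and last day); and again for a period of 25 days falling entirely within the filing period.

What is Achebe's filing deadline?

1 year after May 10, 2000 is May 10, 2001.
Tolling adds 166 days: May 10, 2001 + 166 days = October 23, 2001.
From December 27, 2000 through March 25, 2001 inclusive is 89 days; tolling adds 89 days: October 23, 2001 + 89 days = January 20, 2002.
Tolling adds 25 days: January 20, 2002 + 25 days = February 14, 2002.
February 14, 2002 is a Thursday and not a day the employer's offices are closed, so no extension applies.

February 14, 2002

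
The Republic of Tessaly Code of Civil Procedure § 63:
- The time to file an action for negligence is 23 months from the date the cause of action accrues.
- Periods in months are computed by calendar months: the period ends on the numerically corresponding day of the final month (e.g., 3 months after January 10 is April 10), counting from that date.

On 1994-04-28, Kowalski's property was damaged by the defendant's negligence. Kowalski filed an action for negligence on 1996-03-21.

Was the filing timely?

Yes

23 months after 1994-04-28 is March 28, 1996.
The deadline is March 28, 1996; the filing on March 21, 1996 is on or before that date.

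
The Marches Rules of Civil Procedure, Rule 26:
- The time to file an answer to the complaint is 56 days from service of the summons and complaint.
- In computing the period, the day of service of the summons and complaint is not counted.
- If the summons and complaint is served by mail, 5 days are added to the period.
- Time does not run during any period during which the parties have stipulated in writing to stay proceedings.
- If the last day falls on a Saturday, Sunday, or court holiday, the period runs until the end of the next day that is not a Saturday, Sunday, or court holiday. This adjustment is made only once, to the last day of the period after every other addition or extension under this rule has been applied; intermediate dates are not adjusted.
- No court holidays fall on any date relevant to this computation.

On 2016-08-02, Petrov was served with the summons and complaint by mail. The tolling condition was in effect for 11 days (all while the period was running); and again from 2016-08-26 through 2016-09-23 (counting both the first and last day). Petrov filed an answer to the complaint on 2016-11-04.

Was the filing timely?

56 days after 2016-08-02 is September 27, 2016.
Service was by mail, adding 5 days: September 27, 2016 + 5 days = October 2, 2016.
Tolling adds 11 days: October 2, 2016 + 11 days = October 13, 2016.
From August 26, 2016 through September 23, 2016 inclusive is 29 days; tolling adds 29 days: October 13, 2016 + 29 days = November 11, 2016.
November 11, 2016 is a Friday and not a court holiday, so no extension applies.
The deadline is November 11, 2016; the filing on November 4, 2016 is on or before that date.

Yes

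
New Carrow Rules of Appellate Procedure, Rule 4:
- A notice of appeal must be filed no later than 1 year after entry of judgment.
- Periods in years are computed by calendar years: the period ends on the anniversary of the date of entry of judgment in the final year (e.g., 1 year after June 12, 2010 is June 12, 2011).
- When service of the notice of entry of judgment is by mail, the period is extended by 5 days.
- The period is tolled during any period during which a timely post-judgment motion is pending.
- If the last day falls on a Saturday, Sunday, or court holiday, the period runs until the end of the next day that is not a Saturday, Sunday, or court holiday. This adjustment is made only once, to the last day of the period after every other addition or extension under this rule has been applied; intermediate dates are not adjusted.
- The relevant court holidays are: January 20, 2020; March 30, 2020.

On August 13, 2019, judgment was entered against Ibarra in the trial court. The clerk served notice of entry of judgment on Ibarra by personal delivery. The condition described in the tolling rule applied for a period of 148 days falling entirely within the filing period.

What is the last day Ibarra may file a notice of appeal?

1 year after August 13, 2019 is August 13, 2020.
Service was not by mail, so no mail extension applies.
Tolling adds 148 days: August 13, 2020 + 148 days = January 8, 2021.
January 8, 2021 is a Friday and not a court holiday, so no extension applies.

January 8, 2021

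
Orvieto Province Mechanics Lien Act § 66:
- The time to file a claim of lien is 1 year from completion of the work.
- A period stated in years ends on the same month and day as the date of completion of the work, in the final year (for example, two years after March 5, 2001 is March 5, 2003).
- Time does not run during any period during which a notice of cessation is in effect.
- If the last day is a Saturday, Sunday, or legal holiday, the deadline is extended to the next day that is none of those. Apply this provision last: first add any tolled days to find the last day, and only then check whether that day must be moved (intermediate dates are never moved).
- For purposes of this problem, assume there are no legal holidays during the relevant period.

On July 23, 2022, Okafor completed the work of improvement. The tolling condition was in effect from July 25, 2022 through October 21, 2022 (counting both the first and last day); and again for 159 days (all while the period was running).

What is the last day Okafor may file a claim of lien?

March 27, 2024

1 year after July 23, 2022 is July 23, 2023.
From July 25, 2022 through October 21, 2022 inclusive is 89 days; tolling adds 89 days: July 23, 2023 + 89 days = October 20, 2023.
Tolling adds 159 days: October 20, 2023 + 159 days = March 27, 2024.
March 27, 2024 is a Wednesday and not a legal holiday, so no extension applies.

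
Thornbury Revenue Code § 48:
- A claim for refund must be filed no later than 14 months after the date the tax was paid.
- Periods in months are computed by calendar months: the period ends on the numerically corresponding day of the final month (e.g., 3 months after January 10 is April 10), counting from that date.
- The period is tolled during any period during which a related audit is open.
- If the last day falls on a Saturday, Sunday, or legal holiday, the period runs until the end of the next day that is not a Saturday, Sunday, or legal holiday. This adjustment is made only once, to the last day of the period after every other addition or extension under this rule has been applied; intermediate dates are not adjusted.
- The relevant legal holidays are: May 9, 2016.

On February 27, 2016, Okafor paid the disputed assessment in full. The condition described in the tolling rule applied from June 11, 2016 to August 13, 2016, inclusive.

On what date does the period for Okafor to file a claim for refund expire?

14 months after February 27, 2016 is April 27, 2017.
From June 11, 2016 through August 13, 2016 inclusive is 64 days; tolling adds 64 days: April 27, 2017 + 64 days = June 30, 2017.
June 30, 2017 is a Friday and not a legal holiday, so no extension applies.

June 30, 2017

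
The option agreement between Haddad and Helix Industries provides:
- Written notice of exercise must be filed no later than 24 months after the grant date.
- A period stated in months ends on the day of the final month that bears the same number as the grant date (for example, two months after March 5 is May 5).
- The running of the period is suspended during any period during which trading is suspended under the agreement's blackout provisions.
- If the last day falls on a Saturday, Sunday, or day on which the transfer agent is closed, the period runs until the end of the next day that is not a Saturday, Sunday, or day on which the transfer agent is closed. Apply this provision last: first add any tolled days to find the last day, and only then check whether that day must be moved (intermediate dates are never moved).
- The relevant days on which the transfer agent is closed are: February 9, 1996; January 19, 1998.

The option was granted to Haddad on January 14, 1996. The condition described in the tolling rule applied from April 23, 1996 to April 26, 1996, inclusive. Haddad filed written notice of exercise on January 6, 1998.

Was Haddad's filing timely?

24 months after January 14, 1996 is January 14, 1998.
From April 23, 1996 through April 26, 1996 inclusive is 4 days; tolling adds 4 days: January 14, 1998 + 4 days = January 18, 1998.
January 18, 1998 is Sunday; January 19, 1998 is a listed holiday. The next qualifying day is January 20, 1998.
The deadline is January 20, 1998; the filing on January 6, 1998 is on or before that date.

Yes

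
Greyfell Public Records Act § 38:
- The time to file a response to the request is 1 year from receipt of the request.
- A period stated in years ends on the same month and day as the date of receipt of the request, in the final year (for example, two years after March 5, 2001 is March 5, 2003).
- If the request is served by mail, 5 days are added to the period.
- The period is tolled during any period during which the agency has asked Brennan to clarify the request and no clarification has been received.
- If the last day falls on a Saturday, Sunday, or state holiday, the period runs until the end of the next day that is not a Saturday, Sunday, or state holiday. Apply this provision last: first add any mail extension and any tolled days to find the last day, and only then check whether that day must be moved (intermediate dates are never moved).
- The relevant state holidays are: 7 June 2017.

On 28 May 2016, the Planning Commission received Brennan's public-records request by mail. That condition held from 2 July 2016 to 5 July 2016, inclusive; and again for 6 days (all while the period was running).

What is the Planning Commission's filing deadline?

June 12, 2017

1 year after 28 May 2016 is May 28, 2017.
Service was by mail, adding 5 days: May 28, 2017 + 5 days = June 2, 2017.
From July 2, 2016 through July 5, 2016 inclusive is 4 days; tolling adds 4 days: June 2, 2017 + 4 days = June 6, 2017.
Tolling adds 6 days: June 6, 2017 + 6 days = June 12, 2017.
June 12, 2017 is a Monday and not a state holiday, so no extension applies.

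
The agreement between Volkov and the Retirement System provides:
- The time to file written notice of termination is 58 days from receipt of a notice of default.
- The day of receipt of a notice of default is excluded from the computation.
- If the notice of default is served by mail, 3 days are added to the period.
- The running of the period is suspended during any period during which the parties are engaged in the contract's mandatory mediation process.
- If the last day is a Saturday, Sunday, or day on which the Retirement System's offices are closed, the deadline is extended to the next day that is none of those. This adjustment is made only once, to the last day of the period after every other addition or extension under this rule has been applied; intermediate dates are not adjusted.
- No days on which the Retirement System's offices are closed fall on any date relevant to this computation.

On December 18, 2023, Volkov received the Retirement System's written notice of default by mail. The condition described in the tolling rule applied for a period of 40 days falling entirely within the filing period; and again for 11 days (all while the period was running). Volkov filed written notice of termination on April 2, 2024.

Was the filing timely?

Yes

58 days after December 18, 2023 is February 14, 2024.
Service was by mail, adding 3 days: February 14, 2024 + 3 days = February 17, 2024.
Tolling adds 40 days: February 17, 2024 + 40 days = March 28, 2024.
Tolling adds 11 days: March 28, 2024 + 11 days = April 8, 2024.
April 8, 2024 is a Monday and not a day on which the Retirement System's offices are closed, so no extension applies.
The deadline is April 8, 2024; the filing on April 2, 2024 is on or before that date.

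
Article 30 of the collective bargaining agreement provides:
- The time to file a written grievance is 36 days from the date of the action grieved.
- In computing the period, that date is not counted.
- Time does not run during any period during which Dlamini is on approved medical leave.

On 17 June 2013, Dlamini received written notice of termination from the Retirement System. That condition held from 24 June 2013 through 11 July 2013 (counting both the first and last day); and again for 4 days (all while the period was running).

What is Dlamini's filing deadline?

36 days after 17 June 2013 is July 23, 2013.
From June 24, 2013 through July 11, 2013 inclusive is 18 days; tolling adds 18 days: July 23, 2013 + 18 days = August 10, 2013.
Tolling adds 4 days: August 10, 2013 + 4 days = August 14, 2013.

August 14, 2013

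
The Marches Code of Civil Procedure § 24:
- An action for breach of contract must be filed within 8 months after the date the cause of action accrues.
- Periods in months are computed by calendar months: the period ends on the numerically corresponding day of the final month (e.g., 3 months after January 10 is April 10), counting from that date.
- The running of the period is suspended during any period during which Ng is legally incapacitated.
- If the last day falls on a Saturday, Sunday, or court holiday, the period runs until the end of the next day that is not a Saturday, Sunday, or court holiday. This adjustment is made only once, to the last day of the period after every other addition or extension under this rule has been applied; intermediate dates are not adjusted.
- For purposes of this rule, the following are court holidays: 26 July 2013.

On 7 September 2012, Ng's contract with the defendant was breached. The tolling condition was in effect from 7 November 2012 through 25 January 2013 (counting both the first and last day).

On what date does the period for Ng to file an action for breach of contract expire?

July 29, 2013

8 months after 7 September 2012 is May 7, 2013.
From November 7, 2012 through January 25, 2013 inclusive is 80 days; tolling adds 80 days: May 7, 2013 + 80 days = July 26, 2013.
July 26, 2013 is a listed holiday; July 27, 2013 is Saturday; July 28, 2013 is Sunday. The next qualifying day is July 29, 2013.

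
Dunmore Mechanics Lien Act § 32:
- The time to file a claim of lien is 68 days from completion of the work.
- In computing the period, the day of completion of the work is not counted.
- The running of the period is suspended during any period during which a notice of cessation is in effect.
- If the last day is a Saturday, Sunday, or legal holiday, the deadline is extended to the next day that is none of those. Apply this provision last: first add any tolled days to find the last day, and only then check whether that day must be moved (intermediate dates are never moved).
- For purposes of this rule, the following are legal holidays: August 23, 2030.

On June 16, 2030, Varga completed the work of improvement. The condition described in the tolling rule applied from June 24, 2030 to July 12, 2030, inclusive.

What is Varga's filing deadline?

68 days after June 16, 2030 is August 23, 2030.
From June 24, 2030 through July 12, 2030 inclusive is 19 days; tolling adds 19 days: August 23, 2030 + 19 days = September 11, 2030.
September 11, 2030 is a Wednesday and not a legal holiday, so no extension applies.

September 11, 2030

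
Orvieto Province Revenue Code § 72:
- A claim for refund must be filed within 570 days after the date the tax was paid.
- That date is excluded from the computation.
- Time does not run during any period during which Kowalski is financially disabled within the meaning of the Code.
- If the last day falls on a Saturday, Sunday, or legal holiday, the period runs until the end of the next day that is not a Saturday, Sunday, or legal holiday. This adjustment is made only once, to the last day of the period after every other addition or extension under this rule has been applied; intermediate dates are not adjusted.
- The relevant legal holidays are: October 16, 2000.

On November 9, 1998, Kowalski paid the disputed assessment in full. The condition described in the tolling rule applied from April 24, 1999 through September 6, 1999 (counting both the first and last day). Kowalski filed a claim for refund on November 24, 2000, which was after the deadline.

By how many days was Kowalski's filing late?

570 days after November 9, 1998 is June 1, 2000.
From April 24, 1999 through September 6, 1999 inclusive is 136 days; tolling adds 136 days: June 1, 2000 + 136 days = October 15, 2000.
October 15, 2000 is Sunday; October 16, 2000 is a listed holiday. The next qualifying day is October 17, 2000.
The deadline is October 17, 2000; from October 17, 2000 to November 24, 2000 is 38 days.

38 days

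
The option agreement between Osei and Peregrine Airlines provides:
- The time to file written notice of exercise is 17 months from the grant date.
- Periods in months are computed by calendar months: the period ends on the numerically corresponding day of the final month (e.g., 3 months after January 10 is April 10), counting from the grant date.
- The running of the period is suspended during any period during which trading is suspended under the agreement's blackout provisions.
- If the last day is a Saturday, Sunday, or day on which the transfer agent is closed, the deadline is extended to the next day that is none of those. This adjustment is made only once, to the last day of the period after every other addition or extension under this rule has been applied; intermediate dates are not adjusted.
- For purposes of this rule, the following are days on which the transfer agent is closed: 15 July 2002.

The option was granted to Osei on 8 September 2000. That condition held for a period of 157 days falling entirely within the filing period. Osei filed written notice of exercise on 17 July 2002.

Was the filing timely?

17 months after 8 September 2000 is February 8, 2002.
Tolling adds 157 days: February 8, 2002 + 157 days = July 15, 2002.
July 15, 2002 is a listed holiday. The next qualifying day is July 16, 2002.
The deadline is July 16, 2002; the filing on July 17, 2002 is after that date.

No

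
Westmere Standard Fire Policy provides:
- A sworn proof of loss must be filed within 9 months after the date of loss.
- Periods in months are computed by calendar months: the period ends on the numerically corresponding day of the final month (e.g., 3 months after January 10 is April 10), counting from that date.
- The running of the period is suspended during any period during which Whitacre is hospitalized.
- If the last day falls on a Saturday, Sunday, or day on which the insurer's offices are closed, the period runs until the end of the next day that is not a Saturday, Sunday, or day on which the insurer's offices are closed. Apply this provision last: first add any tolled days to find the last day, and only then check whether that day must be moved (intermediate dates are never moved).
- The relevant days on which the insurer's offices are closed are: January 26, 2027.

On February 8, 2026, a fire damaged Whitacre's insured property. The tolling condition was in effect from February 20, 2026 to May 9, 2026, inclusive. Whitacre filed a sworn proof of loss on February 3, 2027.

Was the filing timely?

No

9 months after February 8, 2026 is November 8, 2026.
From February 20, 2026 through May 9, 2026 inclusive is 79 days; tolling adds 79 days: November 8, 2026 + 79 days = January 26, 2027.
January 26, 2027 is a listed holiday. The next qualifying day is January 27, 2027.
The deadline is January 27, 2027; the filing on February 3, 2027 is after that date.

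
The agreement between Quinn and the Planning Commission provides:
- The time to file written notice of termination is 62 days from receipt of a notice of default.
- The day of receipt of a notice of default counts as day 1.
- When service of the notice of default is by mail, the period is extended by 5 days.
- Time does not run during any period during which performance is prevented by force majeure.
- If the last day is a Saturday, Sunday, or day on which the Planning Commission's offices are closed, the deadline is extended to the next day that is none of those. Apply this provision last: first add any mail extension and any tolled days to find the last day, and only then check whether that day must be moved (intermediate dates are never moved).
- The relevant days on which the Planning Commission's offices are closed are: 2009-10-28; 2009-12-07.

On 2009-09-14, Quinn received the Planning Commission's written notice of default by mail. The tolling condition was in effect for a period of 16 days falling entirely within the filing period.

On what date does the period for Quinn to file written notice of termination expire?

Counting 2009-09-14 as day 1, day 62 is November 14, 2009.
Service was by mail, adding 5 days: November 14, 2009 + 5 days = November 19, 2009.
Tolling adds 16 days: November 19, 2009 + 16 days = December 5, 2009.
December 5, 2009 is Saturday; December 6, 2009 is Sunday; December 7, 2009 is a listed holiday. The next qualifying day is December 8, 2009.

December 8, 2009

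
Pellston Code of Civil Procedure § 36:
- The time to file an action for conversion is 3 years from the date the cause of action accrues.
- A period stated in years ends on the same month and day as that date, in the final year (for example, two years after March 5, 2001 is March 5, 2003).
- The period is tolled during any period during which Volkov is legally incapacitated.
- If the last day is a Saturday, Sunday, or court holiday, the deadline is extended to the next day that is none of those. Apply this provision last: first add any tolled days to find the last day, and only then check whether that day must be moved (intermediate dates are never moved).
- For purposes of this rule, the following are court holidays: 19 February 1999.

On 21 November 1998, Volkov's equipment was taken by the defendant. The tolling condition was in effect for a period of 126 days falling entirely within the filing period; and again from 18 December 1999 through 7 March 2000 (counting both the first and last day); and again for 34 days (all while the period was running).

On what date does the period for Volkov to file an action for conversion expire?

3 years after 21 November 1998 is November 21, 2001.
Tolling adds 126 days: November 21, 2001 + 126 days = March 27, 2002.
From December 18, 1999 through March 7, 2000 inclusive is 81 days; tolling adds 81 days: March 27, 2002 + 81 days = June 16, 2002.
Tolling adds 34 days: June 16, 2002 + 34 days = July 20, 2002.
July 20, 2002 is Saturday; July 21, 2002 is Sunday. The next qualifying day is July 22, 2002.

July 22, 2002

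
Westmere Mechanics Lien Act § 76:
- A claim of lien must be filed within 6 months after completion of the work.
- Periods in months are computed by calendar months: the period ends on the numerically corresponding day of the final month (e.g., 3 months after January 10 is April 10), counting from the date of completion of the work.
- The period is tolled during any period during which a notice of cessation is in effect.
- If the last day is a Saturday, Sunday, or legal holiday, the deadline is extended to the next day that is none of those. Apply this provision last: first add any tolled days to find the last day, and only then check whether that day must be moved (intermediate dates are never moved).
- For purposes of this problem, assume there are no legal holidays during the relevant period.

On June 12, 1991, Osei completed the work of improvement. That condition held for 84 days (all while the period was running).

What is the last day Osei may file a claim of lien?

March 5, 1992

6 months after June 12, 1991 is December 12, 1991.
Tolling adds 84 days: December 12, 1991 + 84 days = March 5, 1992.
March 5, 1992 is a Thursday and not a legal holiday, so no extension applies.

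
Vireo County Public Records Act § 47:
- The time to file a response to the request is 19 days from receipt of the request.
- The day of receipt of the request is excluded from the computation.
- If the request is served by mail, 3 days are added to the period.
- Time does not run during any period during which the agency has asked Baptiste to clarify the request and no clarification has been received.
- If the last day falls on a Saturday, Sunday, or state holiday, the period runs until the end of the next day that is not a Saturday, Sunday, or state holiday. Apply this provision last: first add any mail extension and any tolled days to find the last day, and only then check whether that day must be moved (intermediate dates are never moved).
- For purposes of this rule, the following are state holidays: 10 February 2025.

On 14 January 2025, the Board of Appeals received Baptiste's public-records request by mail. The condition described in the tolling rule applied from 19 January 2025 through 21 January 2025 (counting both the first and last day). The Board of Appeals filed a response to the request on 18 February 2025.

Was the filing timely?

19 days after 14 January 2025 is February 2, 2025.
Service was by mail, adding 3 days: February 2, 2025 + 3 days = February 5, 2025.
From January 19, 2025 through January 21, 2025 inclusive is 3 days; tolling adds 3 days: February 5, 2025 + 3 days = February 8, 2025.
February 8, 2025 is Saturday; February 9, 2025 is Sunday; February 10, 2025 is a listed holiday. The next qualifying day is February 11, 2025.
The deadline is February 11, 2025; the filing on February 18, 2025 is after that date.

No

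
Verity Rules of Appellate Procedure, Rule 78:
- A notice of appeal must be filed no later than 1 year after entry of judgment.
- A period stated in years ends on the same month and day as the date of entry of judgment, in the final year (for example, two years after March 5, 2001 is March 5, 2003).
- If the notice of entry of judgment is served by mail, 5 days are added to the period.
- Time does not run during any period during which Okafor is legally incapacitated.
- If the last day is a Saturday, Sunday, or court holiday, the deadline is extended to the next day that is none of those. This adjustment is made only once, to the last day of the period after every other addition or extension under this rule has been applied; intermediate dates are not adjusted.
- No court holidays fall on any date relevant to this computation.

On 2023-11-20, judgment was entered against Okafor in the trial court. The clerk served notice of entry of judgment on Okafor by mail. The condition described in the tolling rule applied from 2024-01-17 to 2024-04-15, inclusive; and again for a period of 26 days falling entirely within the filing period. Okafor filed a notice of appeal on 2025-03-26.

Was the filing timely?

No

1 year after 2023-11-20 is November 20, 2024.
Service was by mail, adding 5 days: November 20, 2024 + 5 days = November 25, 2024.
From January 17, 2024 through April 15, 2024 inclusive is 90 days; tolling adds 90 days: November 25, 2024 + 90 days = February 23, 2025.
Tolling adds 26 days: February 23, 2025 + 26 days = March 21, 2025.
March 21, 2025 is a Friday and not a court holiday, so no extension applies.
The deadline is March 21, 2025; the filing on March 26, 2025 is after that date.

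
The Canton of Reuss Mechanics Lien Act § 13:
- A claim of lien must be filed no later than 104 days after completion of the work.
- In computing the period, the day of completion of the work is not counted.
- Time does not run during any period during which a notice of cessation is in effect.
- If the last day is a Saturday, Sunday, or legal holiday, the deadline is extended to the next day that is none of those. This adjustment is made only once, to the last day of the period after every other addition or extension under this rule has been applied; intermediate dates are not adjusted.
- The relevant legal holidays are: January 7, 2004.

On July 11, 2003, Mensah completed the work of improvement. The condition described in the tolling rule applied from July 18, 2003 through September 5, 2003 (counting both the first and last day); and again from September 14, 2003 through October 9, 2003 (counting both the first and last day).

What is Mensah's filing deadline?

January 8, 2004

104 days after July 11, 2003 is October 23, 2003.
From July 18, 2003 through September 5, 2003 inclusive is 50 days; tolling adds 50 days: October 23, 2003 + 50 days = December 12, 2003.
From September 14, 2003 through October 9, 2003 inclusive is 26 days; tolling adds 26 days: December 12, 2003 + 26 days = January 7, 2004.
January 7, 2004 is a listed holiday. The next qualifying day is January 8, 2004.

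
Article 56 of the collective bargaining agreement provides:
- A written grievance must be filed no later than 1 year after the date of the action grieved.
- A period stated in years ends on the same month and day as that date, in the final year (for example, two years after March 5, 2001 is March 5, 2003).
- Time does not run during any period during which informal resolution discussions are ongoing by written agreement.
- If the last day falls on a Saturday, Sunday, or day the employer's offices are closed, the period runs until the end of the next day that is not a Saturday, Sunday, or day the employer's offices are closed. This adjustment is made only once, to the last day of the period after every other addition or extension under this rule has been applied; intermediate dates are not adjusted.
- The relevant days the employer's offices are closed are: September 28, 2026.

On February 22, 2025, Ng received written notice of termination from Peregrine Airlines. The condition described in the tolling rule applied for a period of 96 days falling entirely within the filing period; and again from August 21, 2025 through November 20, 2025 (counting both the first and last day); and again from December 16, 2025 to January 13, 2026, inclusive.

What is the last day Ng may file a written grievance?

September 29, 2026

1 year after February 22, 2025 is February 22, 2026.
Tolling adds 96 days: February 22, 2026 + 96 days = May 29, 2026.
From August 21, 2025 through November 20, 2025 inclusive is 92 days; tolling adds 92 days: May 29, 2026 + 92 days = August 29, 2026.
From December 16, 2025 through January 13, 2026 inclusive is 29 days; tolling adds 29 days: August 29, 2026 + 29 days = September 27, 2026.
September 27, 2026 is Sunday; September 28, 2026 is a listed holiday. The next qualifying day is September 29, 2026.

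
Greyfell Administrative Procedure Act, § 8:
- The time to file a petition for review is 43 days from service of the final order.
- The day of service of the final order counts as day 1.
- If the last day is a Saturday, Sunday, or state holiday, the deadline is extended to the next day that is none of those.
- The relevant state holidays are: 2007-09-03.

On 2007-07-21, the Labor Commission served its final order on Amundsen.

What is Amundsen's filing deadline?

September 4, 2007

Counting 2007-07-21 as day 1, day 43 is September 1, 2007.
September 1, 2007 is Saturday; September 2, 2007 is Sunday; September 3, 2007 is a listed holiday. The next qualifying day is September 4, 2007.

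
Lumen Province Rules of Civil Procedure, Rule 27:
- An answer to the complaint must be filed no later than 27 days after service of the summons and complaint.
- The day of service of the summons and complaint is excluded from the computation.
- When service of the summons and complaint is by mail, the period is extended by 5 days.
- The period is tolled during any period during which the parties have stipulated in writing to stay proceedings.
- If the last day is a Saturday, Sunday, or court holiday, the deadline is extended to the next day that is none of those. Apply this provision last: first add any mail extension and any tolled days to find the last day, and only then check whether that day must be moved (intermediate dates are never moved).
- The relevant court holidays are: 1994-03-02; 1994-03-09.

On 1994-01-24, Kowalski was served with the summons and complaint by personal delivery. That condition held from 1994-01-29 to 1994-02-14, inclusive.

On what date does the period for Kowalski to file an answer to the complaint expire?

27 days after 1994-01-24 is February 20, 1994.
Service was not by mail, so no mail extension applies.
From January 29, 1994 through February 14, 1994 inclusive is 17 days; tolling adds 17 days: February 20, 1994 + 17 days = March 9, 1994.
March 9, 1994 is a listed holiday. The next qualifying day is March 10, 1994.

March 10, 1994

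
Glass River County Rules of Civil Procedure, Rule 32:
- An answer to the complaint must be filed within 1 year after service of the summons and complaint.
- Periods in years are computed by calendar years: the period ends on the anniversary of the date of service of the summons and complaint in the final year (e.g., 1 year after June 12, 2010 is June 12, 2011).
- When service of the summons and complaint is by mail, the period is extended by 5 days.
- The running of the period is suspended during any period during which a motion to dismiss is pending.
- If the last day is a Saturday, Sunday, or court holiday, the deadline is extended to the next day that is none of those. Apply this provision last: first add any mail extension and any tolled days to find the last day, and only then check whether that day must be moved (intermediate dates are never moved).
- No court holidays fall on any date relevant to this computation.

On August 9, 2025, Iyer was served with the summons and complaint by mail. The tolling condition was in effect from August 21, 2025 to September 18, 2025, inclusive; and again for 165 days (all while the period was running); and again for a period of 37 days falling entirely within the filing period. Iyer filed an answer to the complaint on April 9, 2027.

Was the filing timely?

No

1 year after August 9, 2025 is August 9, 2026.
Service was by mail, adding 5 days: August 9, 2026 + 5 days = August 14, 2026.
From August 21, 2025 through September 18, 2025 inclusive is 29 days; tolling adds 29 days: August 14, 2026 + 29 days = September 12, 2026.
Tolling adds 165 days: September 12, 2026 + 165 days = February 24, 2027.
Tolling adds 37 days: February 24, 2027 + 37 days = April 2, 2027.
April 2, 2027 is a Friday and not a court holiday, so no extension applies.
The deadline is April 2, 2027; the filing on April 9, 2027 is after that date.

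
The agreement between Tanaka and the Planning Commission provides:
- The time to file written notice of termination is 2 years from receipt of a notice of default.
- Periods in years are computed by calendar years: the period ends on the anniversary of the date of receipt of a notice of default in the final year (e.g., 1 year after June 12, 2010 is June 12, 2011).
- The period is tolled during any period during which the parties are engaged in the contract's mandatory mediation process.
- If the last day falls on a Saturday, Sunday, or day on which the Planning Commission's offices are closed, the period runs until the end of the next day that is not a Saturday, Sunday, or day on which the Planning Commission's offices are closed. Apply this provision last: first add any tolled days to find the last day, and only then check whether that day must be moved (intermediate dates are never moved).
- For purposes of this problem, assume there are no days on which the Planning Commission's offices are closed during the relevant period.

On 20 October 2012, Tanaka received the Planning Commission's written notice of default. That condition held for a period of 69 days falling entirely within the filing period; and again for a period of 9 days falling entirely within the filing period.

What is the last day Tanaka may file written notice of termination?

2 years after 20 October 2012 is October 20, 2014.
Tolling adds 69 days: October 20, 2014 + 69 days = December 28, 2014.
Tolling adds 9 days: December 28, 2014 + 9 days = January 6, 2015.
January 6, 2015 is a Tuesday and not a day on which the Planning Commission's offices are closed, so no extension applies.

January 6, 2015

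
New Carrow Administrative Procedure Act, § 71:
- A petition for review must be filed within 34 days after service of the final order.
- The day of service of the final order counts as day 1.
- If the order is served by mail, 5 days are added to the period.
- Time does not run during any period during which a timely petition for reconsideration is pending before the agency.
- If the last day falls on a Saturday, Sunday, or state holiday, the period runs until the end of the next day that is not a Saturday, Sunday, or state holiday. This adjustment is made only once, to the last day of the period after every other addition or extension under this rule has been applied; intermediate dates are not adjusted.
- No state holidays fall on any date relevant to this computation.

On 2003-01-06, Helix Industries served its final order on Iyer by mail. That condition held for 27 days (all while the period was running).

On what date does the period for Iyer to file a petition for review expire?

March 12, 2003

Counting 2003-01-06 as day 1, day 34 is February 8, 2003.
Service was by mail, adding 5 days: February 8, 2003 + 5 days = February 13, 2003.
Tolling adds 27 days: February 13, 2003 + 27 days = March 12, 2003.
March 12, 2003 is a Wednesday and not a state holiday, so no extension applies.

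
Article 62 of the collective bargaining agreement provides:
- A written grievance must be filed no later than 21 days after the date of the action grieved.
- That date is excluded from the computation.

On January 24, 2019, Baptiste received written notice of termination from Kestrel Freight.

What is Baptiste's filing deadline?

February 14, 2019

21 days after January 24, 2019 is February 14, 2019.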